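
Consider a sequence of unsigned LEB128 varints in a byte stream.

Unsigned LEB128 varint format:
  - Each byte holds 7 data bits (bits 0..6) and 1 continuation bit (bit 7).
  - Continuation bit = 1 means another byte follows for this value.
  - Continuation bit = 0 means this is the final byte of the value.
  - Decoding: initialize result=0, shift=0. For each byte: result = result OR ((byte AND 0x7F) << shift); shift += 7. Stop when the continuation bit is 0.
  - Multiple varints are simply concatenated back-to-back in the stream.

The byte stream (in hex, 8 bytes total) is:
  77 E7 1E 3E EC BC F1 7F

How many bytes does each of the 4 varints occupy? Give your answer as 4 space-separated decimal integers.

Answer: 1 2 1 4

Derivation:
  byte[0]=0x77 cont=0 payload=0x77=119: acc |= 119<<0 -> acc=119 shift=7 [end]
Varint 1: bytes[0:1] = 77 -> value 119 (1 byte(s))
  byte[1]=0xE7 cont=1 payload=0x67=103: acc |= 103<<0 -> acc=103 shift=7
  byte[2]=0x1E cont=0 payload=0x1E=30: acc |= 30<<7 -> acc=3943 shift=14 [end]
Varint 2: bytes[1:3] = E7 1E -> value 3943 (2 byte(s))
  byte[3]=0x3E cont=0 payload=0x3E=62: acc |= 62<<0 -> acc=62 shift=7 [end]
Varint 3: bytes[3:4] = 3E -> value 62 (1 byte(s))
  byte[4]=0xEC cont=1 payload=0x6C=108: acc |= 108<<0 -> acc=108 shift=7
  byte[5]=0xBC cont=1 payload=0x3C=60: acc |= 60<<7 -> acc=7788 shift=14
  byte[6]=0xF1 cont=1 payload=0x71=113: acc |= 113<<14 -> acc=1859180 shift=21
  byte[7]=0x7F cont=0 payload=0x7F=127: acc |= 127<<21 -> acc=268197484 shift=28 [end]
Varint 4: bytes[4:8] = EC BC F1 7F -> value 268197484 (4 byte(s))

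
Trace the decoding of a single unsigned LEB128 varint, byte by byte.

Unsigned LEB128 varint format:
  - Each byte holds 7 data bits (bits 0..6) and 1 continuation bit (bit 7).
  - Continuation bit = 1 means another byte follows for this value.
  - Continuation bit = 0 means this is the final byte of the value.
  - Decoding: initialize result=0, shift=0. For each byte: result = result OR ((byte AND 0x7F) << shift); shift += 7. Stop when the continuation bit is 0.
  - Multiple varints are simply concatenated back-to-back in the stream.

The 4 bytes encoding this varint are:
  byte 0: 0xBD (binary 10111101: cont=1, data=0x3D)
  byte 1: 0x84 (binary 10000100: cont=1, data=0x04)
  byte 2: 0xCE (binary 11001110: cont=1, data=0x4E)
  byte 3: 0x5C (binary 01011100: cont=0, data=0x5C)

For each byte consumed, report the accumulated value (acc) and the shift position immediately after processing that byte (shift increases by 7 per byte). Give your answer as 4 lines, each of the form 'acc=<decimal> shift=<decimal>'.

Answer: acc=61 shift=7
acc=573 shift=14
acc=1278525 shift=21
acc=194216509 shift=28

Derivation:
byte 0=0xBD: payload=0x3D=61, contrib = 61<<0 = 61; acc -> 61, shift -> 7
byte 1=0x84: payload=0x04=4, contrib = 4<<7 = 512; acc -> 573, shift -> 14
byte 2=0xCE: payload=0x4E=78, contrib = 78<<14 = 1277952; acc -> 1278525, shift -> 21
byte 3=0x5C: payload=0x5C=92, contrib = 92<<21 = 192937984; acc -> 194216509, shift -> 28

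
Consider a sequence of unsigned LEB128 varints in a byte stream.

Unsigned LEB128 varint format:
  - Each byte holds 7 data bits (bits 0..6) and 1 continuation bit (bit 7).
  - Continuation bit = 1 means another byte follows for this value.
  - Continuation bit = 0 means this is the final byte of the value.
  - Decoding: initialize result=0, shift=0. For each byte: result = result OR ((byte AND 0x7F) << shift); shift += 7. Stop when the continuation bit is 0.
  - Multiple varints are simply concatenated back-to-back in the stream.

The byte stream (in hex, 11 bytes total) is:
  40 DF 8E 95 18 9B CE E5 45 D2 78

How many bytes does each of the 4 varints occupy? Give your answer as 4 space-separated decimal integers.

  byte[0]=0x40 cont=0 payload=0x40=64: acc |= 64<<0 -> acc=64 shift=7 [end]
Varint 1: bytes[0:1] = 40 -> value 64 (1 byte(s))
  byte[1]=0xDF cont=1 payload=0x5F=95: acc |= 95<<0 -> acc=95 shift=7
  byte[2]=0x8E cont=1 payload=0x0E=14: acc |= 14<<7 -> acc=1887 shift=14
  byte[3]=0x95 cont=1 payload=0x15=21: acc |= 21<<14 -> acc=345951 shift=21
  byte[4]=0x18 cont=0 payload=0x18=24: acc |= 24<<21 -> acc=50677599 shift=28 [end]
Varint 2: bytes[1:5] = DF 8E 95 18 -> value 50677599 (4 byte(s))
  byte[5]=0x9B cont=1 payload=0x1B=27: acc |= 27<<0 -> acc=27 shift=7
  byte[6]=0xCE cont=1 payload=0x4E=78: acc |= 78<<7 -> acc=10011 shift=14
  byte[7]=0xE5 cont=1 payload=0x65=101: acc |= 101<<14 -> acc=1664795 shift=21
  byte[8]=0x45 cont=0 payload=0x45=69: acc |= 69<<21 -> acc=146368283 shift=28 [end]
Varint 3: bytes[5:9] = 9B CE E5 45 -> value 146368283 (4 byte(s))
  byte[9]=0xD2 cont=1 payload=0x52=82: acc |= 82<<0 -> acc=82 shift=7
  byte[10]=0x78 cont=0 payload=0x78=120: acc |= 120<<7 -> acc=15442 shift=14 [end]
Varint 4: bytes[9:11] = D2 78 -> value 15442 (2 byte(s))

Answer: 1 4 4 2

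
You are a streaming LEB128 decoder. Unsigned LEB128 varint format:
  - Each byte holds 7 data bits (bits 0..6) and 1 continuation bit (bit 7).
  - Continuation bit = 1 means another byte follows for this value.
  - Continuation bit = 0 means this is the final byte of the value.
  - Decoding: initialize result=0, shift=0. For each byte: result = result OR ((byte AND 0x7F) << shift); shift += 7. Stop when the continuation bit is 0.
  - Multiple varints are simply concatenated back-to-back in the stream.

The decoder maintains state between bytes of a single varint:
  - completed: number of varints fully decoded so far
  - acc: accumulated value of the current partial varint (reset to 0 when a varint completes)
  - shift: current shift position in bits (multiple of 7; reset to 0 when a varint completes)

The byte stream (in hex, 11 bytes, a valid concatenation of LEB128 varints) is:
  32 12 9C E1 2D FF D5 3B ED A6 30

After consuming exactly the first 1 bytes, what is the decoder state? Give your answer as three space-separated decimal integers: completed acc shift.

Answer: 1 0 0

Derivation:
byte[0]=0x32 cont=0 payload=0x32: varint #1 complete (value=50); reset -> completed=1 acc=0 shift=0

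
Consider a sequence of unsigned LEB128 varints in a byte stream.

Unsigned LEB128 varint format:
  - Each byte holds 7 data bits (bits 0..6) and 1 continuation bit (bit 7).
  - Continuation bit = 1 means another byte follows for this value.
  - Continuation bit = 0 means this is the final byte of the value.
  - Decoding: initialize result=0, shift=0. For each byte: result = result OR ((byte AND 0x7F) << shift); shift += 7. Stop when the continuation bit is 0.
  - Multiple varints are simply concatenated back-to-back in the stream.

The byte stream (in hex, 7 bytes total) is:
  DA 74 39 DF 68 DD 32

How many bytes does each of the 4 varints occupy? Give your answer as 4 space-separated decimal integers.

  byte[0]=0xDA cont=1 payload=0x5A=90: acc |= 90<<0 -> acc=90 shift=7
  byte[1]=0x74 cont=0 payload=0x74=116: acc |= 116<<7 -> acc=14938 shift=14 [end]
Varint 1: bytes[0:2] = DA 74 -> value 14938 (2 byte(s))
  byte[2]=0x39 cont=0 payload=0x39=57: acc |= 57<<0 -> acc=57 shift=7 [end]
Varint 2: bytes[2:3] = 39 -> value 57 (1 byte(s))
  byte[3]=0xDF cont=1 payload=0x5F=95: acc |= 95<<0 -> acc=95 shift=7
  byte[4]=0x68 cont=0 payload=0x68=104: acc |= 104<<7 -> acc=13407 shift=14 [end]
Varint 3: bytes[3:5] = DF 68 -> value 13407 (2 byte(s))
  byte[5]=0xDD cont=1 payload=0x5D=93: acc |= 93<<0 -> acc=93 shift=7
  byte[6]=0x32 cont=0 payload=0x32=50: acc |= 50<<7 -> acc=6493 shift=14 [end]
Varint 4: bytes[5:7] = DD 32 -> value 6493 (2 byte(s))

Answer: 2 1 2 2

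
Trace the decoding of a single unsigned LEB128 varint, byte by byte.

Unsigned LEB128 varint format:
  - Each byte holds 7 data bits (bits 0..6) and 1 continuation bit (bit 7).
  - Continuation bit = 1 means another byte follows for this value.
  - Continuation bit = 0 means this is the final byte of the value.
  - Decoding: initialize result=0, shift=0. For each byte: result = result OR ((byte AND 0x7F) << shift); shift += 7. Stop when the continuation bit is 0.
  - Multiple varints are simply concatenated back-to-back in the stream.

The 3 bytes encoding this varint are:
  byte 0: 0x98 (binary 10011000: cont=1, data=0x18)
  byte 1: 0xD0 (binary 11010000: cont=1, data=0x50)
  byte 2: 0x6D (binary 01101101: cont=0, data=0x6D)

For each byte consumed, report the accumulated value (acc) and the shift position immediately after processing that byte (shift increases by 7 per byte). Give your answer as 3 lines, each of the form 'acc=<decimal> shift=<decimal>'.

byte 0=0x98: payload=0x18=24, contrib = 24<<0 = 24; acc -> 24, shift -> 7
byte 1=0xD0: payload=0x50=80, contrib = 80<<7 = 10240; acc -> 10264, shift -> 14
byte 2=0x6D: payload=0x6D=109, contrib = 109<<14 = 1785856; acc -> 1796120, shift -> 21

Answer: acc=24 shift=7
acc=10264 shift=14
acc=1796120 shift=21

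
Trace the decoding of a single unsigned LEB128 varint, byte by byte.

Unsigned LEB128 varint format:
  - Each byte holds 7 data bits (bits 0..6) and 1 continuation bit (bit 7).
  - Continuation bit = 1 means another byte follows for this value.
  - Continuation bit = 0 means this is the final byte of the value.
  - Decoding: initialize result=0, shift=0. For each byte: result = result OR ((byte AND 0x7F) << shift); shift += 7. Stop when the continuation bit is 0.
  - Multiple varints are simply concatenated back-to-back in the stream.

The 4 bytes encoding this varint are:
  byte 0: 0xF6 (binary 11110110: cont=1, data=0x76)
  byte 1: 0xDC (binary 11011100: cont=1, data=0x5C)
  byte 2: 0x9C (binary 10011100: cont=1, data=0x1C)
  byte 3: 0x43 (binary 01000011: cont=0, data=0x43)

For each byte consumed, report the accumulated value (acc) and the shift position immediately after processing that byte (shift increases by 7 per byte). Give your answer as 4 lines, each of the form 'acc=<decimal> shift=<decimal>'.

Answer: acc=118 shift=7
acc=11894 shift=14
acc=470646 shift=21
acc=140979830 shift=28

Derivation:
byte 0=0xF6: payload=0x76=118, contrib = 118<<0 = 118; acc -> 118, shift -> 7
byte 1=0xDC: payload=0x5C=92, contrib = 92<<7 = 11776; acc -> 11894, shift -> 14
byte 2=0x9C: payload=0x1C=28, contrib = 28<<14 = 458752; acc -> 470646, shift -> 21
byte 3=0x43: payload=0x43=67, contrib = 67<<21 = 140509184; acc -> 140979830, shift -> 28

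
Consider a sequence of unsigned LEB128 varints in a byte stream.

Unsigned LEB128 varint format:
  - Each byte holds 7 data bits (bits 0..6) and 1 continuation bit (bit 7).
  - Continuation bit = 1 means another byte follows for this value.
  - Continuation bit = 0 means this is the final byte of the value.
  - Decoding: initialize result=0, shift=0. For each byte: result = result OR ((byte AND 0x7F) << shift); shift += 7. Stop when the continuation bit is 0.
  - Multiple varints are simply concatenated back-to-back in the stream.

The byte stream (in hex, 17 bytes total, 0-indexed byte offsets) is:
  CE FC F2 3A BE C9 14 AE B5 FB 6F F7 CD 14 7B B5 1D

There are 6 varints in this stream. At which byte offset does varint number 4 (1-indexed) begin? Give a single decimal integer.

Answer: 11

Derivation:
  byte[0]=0xCE cont=1 payload=0x4E=78: acc |= 78<<0 -> acc=78 shift=7
  byte[1]=0xFC cont=1 payload=0x7C=124: acc |= 124<<7 -> acc=15950 shift=14
  byte[2]=0xF2 cont=1 payload=0x72=114: acc |= 114<<14 -> acc=1883726 shift=21
  byte[3]=0x3A cont=0 payload=0x3A=58: acc |= 58<<21 -> acc=123518542 shift=28 [end]
Varint 1: bytes[0:4] = CE FC F2 3A -> value 123518542 (4 byte(s))
  byte[4]=0xBE cont=1 payload=0x3E=62: acc |= 62<<0 -> acc=62 shift=7
  byte[5]=0xC9 cont=1 payload=0x49=73: acc |= 73<<7 -> acc=9406 shift=14
  byte[6]=0x14 cont=0 payload=0x14=20: acc |= 20<<14 -> acc=337086 shift=21 [end]
Varint 2: bytes[4:7] = BE C9 14 -> value 337086 (3 byte(s))
  byte[7]=0xAE cont=1 payload=0x2E=46: acc |= 46<<0 -> acc=46 shift=7
  byte[8]=0xB5 cont=1 payload=0x35=53: acc |= 53<<7 -> acc=6830 shift=14
  byte[9]=0xFB cont=1 payload=0x7B=123: acc |= 123<<14 -> acc=2022062 shift=21
  byte[10]=0x6F cont=0 payload=0x6F=111: acc |= 111<<21 -> acc=234805934 shift=28 [end]
Varint 3: bytes[7:11] = AE B5 FB 6F -> value 234805934 (4 byte(s))
  byte[11]=0xF7 cont=1 payload=0x77=119: acc |= 119<<0 -> acc=119 shift=7
  byte[12]=0xCD cont=1 payload=0x4D=77: acc |= 77<<7 -> acc=9975 shift=14
  byte[13]=0x14 cont=0 payload=0x14=20: acc |= 20<<14 -> acc=337655 shift=21 [end]
Varint 4: bytes[11:14] = F7 CD 14 -> value 337655 (3 byte(s))
  byte[14]=0x7B cont=0 payload=0x7B=123: acc |= 123<<0 -> acc=123 shift=7 [end]
Varint 5: bytes[14:15] = 7B -> value 123 (1 byte(s))
  byte[15]=0xB5 cont=1 payload=0x35=53: acc |= 53<<0 -> acc=53 shift=7
  byte[16]=0x1D cont=0 payload=0x1D=29: acc |= 29<<7 -> acc=3765 shift=14 [end]
Varint 6: bytes[15:17] = B5 1D -> value 3765 (2 byte(s))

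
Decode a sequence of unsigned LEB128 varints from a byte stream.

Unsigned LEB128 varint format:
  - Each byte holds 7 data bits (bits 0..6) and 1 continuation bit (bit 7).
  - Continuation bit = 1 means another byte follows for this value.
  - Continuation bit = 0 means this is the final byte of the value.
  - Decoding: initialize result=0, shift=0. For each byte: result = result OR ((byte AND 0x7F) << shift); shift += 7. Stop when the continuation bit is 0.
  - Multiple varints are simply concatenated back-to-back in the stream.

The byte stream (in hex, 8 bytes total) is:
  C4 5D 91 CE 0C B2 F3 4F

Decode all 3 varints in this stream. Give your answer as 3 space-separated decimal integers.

  byte[0]=0xC4 cont=1 payload=0x44=68: acc |= 68<<0 -> acc=68 shift=7
  byte[1]=0x5D cont=0 payload=0x5D=93: acc |= 93<<7 -> acc=11972 shift=14 [end]
Varint 1: bytes[0:2] = C4 5D -> value 11972 (2 byte(s))
  byte[2]=0x91 cont=1 payload=0x11=17: acc |= 17<<0 -> acc=17 shift=7
  byte[3]=0xCE cont=1 payload=0x4E=78: acc |= 78<<7 -> acc=10001 shift=14
  byte[4]=0x0C cont=0 payload=0x0C=12: acc |= 12<<14 -> acc=206609 shift=21 [end]
Varint 2: bytes[2:5] = 91 CE 0C -> value 206609 (3 byte(s))
  byte[5]=0xB2 cont=1 payload=0x32=50: acc |= 50<<0 -> acc=50 shift=7
  byte[6]=0xF3 cont=1 payload=0x73=115: acc |= 115<<7 -> acc=14770 shift=14
  byte[7]=0x4F cont=0 payload=0x4F=79: acc |= 79<<14 -> acc=1309106 shift=21 [end]
Varint 3: bytes[5:8] = B2 F3 4F -> value 1309106 (3 byte(s))

Answer: 11972 206609 1309106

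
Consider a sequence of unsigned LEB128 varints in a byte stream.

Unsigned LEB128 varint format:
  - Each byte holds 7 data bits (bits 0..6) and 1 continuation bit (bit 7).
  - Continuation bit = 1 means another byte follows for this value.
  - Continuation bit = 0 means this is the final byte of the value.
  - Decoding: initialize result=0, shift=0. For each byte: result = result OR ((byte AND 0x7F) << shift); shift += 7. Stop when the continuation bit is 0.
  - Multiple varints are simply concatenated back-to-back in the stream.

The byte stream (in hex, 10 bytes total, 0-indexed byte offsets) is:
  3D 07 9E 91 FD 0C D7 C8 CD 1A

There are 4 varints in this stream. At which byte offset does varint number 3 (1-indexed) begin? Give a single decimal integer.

  byte[0]=0x3D cont=0 payload=0x3D=61: acc |= 61<<0 -> acc=61 shift=7 [end]
Varint 1: bytes[0:1] = 3D -> value 61 (1 byte(s))
  byte[1]=0x07 cont=0 payload=0x07=7: acc |= 7<<0 -> acc=7 shift=7 [end]
Varint 2: bytes[1:2] = 07 -> value 7 (1 byte(s))
  byte[2]=0x9E cont=1 payload=0x1E=30: acc |= 30<<0 -> acc=30 shift=7
  byte[3]=0x91 cont=1 payload=0x11=17: acc |= 17<<7 -> acc=2206 shift=14
  byte[4]=0xFD cont=1 payload=0x7D=125: acc |= 125<<14 -> acc=2050206 shift=21
  byte[5]=0x0C cont=0 payload=0x0C=12: acc |= 12<<21 -> acc=27216030 shift=28 [end]
Varint 3: bytes[2:6] = 9E 91 FD 0C -> value 27216030 (4 byte(s))
  byte[6]=0xD7 cont=1 payload=0x57=87: acc |= 87<<0 -> acc=87 shift=7
  byte[7]=0xC8 cont=1 payload=0x48=72: acc |= 72<<7 -> acc=9303 shift=14
  byte[8]=0xCD cont=1 payload=0x4D=77: acc |= 77<<14 -> acc=1270871 shift=21
  byte[9]=0x1A cont=0 payload=0x1A=26: acc |= 26<<21 -> acc=55796823 shift=28 [end]
Varint 4: bytes[6:10] = D7 C8 CD 1A -> value 55796823 (4 byte(s))

Answer: 2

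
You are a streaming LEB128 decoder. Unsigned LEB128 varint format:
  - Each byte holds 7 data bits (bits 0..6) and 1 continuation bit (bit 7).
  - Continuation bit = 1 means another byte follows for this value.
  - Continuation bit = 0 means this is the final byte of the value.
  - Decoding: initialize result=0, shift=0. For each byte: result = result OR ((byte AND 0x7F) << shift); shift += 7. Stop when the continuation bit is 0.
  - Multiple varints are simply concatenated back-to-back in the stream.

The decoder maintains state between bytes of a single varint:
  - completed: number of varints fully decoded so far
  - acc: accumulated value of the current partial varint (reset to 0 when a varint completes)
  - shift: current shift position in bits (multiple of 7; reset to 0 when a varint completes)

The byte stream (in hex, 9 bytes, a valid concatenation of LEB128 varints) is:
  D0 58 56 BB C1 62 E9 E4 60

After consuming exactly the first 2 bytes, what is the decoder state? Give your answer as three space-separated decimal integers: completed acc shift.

Answer: 1 0 0

Derivation:
byte[0]=0xD0 cont=1 payload=0x50: acc |= 80<<0 -> completed=0 acc=80 shift=7
byte[1]=0x58 cont=0 payload=0x58: varint #1 complete (value=11344); reset -> completed=1 acc=0 shift=0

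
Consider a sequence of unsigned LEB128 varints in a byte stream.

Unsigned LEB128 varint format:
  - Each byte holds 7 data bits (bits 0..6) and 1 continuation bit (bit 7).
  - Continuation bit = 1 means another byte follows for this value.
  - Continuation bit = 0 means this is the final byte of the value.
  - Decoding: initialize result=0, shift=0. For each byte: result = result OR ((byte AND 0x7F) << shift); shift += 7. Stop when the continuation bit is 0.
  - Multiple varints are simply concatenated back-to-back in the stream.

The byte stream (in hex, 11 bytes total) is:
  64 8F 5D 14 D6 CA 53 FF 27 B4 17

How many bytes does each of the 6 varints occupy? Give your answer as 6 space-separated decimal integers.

  byte[0]=0x64 cont=0 payload=0x64=100: acc |= 100<<0 -> acc=100 shift=7 [end]
Varint 1: bytes[0:1] = 64 -> value 100 (1 byte(s))
  byte[1]=0x8F cont=1 payload=0x0F=15: acc |= 15<<0 -> acc=15 shift=7
  byte[2]=0x5D cont=0 payload=0x5D=93: acc |= 93<<7 -> acc=11919 shift=14 [end]
Varint 2: bytes[1:3] = 8F 5D -> value 11919 (2 byte(s))
  byte[3]=0x14 cont=0 payload=0x14=20: acc |= 20<<0 -> acc=20 shift=7 [end]
Varint 3: bytes[3:4] = 14 -> value 20 (1 byte(s))
  byte[4]=0xD6 cont=1 payload=0x56=86: acc |= 86<<0 -> acc=86 shift=7
  byte[5]=0xCA cont=1 payload=0x4A=74: acc |= 74<<7 -> acc=9558 shift=14
  byte[6]=0x53 cont=0 payload=0x53=83: acc |= 83<<14 -> acc=1369430 shift=21 [end]
Varint 4: bytes[4:7] = D6 CA 53 -> value 1369430 (3 byte(s))
  byte[7]=0xFF cont=1 payload=0x7F=127: acc |= 127<<0 -> acc=127 shift=7
  byte[8]=0x27 cont=0 payload=0x27=39: acc |= 39<<7 -> acc=5119 shift=14 [end]
Varint 5: bytes[7:9] = FF 27 -> value 5119 (2 byte(s))
  byte[9]=0xB4 cont=1 payload=0x34=52: acc |= 52<<0 -> acc=52 shift=7
  byte[10]=0x17 cont=0 payload=0x17=23: acc |= 23<<7 -> acc=2996 shift=14 [end]
Varint 6: bytes[9:11] = B4 17 -> value 2996 (2 byte(s))

Answer: 1 2 1 3 2 2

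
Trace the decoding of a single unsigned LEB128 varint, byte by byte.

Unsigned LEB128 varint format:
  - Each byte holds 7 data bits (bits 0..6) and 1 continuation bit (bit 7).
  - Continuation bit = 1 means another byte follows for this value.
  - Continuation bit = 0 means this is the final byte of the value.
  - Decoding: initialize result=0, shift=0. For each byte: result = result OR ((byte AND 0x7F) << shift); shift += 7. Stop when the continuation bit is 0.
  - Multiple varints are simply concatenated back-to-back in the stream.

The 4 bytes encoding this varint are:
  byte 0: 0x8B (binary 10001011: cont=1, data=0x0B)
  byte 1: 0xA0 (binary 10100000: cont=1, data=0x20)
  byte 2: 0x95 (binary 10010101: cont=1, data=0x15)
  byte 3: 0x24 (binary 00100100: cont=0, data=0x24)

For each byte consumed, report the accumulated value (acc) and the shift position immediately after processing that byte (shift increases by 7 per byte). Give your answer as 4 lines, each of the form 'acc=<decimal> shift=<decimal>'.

byte 0=0x8B: payload=0x0B=11, contrib = 11<<0 = 11; acc -> 11, shift -> 7
byte 1=0xA0: payload=0x20=32, contrib = 32<<7 = 4096; acc -> 4107, shift -> 14
byte 2=0x95: payload=0x15=21, contrib = 21<<14 = 344064; acc -> 348171, shift -> 21
byte 3=0x24: payload=0x24=36, contrib = 36<<21 = 75497472; acc -> 75845643, shift -> 28

Answer: acc=11 shift=7
acc=4107 shift=14
acc=348171 shift=21
acc=75845643 shift=28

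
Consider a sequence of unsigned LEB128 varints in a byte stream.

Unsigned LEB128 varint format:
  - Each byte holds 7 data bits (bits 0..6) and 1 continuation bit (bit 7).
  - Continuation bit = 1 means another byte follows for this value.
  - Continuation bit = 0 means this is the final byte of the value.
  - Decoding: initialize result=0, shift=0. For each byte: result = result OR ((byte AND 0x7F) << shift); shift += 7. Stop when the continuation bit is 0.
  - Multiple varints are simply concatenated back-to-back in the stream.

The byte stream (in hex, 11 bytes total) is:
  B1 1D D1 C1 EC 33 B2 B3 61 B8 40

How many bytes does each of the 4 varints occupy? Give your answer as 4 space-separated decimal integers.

  byte[0]=0xB1 cont=1 payload=0x31=49: acc |= 49<<0 -> acc=49 shift=7
  byte[1]=0x1D cont=0 payload=0x1D=29: acc |= 29<<7 -> acc=3761 shift=14 [end]
Varint 1: bytes[0:2] = B1 1D -> value 3761 (2 byte(s))
  byte[2]=0xD1 cont=1 payload=0x51=81: acc |= 81<<0 -> acc=81 shift=7
  byte[3]=0xC1 cont=1 payload=0x41=65: acc |= 65<<7 -> acc=8401 shift=14
  byte[4]=0xEC cont=1 payload=0x6C=108: acc |= 108<<14 -> acc=1777873 shift=21
  byte[5]=0x33 cont=0 payload=0x33=51: acc |= 51<<21 -> acc=108732625 shift=28 [end]
Varint 2: bytes[2:6] = D1 C1 EC 33 -> value 108732625 (4 byte(s))
  byte[6]=0xB2 cont=1 payload=0x32=50: acc |= 50<<0 -> acc=50 shift=7
  byte[7]=0xB3 cont=1 payload=0x33=51: acc |= 51<<7 -> acc=6578 shift=14
  byte[8]=0x61 cont=0 payload=0x61=97: acc |= 97<<14 -> acc=1595826 shift=21 [end]
Varint 3: bytes[6:9] = B2 B3 61 -> value 1595826 (3 byte(s))
  byte[9]=0xB8 cont=1 payload=0x38=56: acc |= 56<<0 -> acc=56 shift=7
  byte[10]=0x40 cont=0 payload=0x40=64: acc |= 64<<7 -> acc=8248 shift=14 [end]
Varint 4: bytes[9:11] = B8 40 -> value 8248 (2 byte(s))

Answer: 2 4 3 2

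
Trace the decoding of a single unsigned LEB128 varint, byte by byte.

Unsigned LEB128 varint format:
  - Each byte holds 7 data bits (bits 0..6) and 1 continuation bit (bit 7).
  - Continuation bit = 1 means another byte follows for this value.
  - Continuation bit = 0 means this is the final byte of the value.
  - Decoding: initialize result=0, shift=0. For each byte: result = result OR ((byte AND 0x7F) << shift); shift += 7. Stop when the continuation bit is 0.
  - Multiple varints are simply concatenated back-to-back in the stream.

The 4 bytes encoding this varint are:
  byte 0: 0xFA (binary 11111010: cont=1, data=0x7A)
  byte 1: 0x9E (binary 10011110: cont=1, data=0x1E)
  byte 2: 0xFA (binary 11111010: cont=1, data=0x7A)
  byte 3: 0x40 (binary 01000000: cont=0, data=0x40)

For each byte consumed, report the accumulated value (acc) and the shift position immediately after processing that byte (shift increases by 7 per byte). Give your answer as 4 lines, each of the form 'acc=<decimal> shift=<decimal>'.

byte 0=0xFA: payload=0x7A=122, contrib = 122<<0 = 122; acc -> 122, shift -> 7
byte 1=0x9E: payload=0x1E=30, contrib = 30<<7 = 3840; acc -> 3962, shift -> 14
byte 2=0xFA: payload=0x7A=122, contrib = 122<<14 = 1998848; acc -> 2002810, shift -> 21
byte 3=0x40: payload=0x40=64, contrib = 64<<21 = 134217728; acc -> 136220538, shift -> 28

Answer: acc=122 shift=7
acc=3962 shift=14
acc=2002810 shift=21
acc=136220538 shift=28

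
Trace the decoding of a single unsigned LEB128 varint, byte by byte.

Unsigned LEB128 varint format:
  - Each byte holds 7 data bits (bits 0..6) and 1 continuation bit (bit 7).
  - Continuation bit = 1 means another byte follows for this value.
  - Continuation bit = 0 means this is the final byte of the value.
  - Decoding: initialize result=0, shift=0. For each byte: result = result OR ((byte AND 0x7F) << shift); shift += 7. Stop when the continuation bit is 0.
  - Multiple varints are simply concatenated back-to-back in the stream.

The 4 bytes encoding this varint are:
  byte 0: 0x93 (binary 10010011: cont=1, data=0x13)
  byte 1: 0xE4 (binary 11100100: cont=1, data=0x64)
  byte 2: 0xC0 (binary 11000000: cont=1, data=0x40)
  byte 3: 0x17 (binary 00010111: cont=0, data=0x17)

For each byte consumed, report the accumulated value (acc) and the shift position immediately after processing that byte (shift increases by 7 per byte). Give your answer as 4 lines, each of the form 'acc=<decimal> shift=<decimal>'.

byte 0=0x93: payload=0x13=19, contrib = 19<<0 = 19; acc -> 19, shift -> 7
byte 1=0xE4: payload=0x64=100, contrib = 100<<7 = 12800; acc -> 12819, shift -> 14
byte 2=0xC0: payload=0x40=64, contrib = 64<<14 = 1048576; acc -> 1061395, shift -> 21
byte 3=0x17: payload=0x17=23, contrib = 23<<21 = 48234496; acc -> 49295891, shift -> 28

Answer: acc=19 shift=7
acc=12819 shift=14
acc=1061395 shift=21
acc=49295891 shift=28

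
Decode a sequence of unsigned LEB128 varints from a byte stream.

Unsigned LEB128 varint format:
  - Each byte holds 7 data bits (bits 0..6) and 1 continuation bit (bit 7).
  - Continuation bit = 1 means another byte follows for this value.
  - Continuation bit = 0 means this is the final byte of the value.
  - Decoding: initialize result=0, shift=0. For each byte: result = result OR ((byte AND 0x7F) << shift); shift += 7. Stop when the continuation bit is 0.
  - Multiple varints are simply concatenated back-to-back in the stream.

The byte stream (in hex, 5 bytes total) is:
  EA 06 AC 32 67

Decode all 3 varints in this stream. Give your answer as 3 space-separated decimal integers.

Answer: 874 6444 103

Derivation:
  byte[0]=0xEA cont=1 payload=0x6A=106: acc |= 106<<0 -> acc=106 shift=7
  byte[1]=0x06 cont=0 payload=0x06=6: acc |= 6<<7 -> acc=874 shift=14 [end]
Varint 1: bytes[0:2] = EA 06 -> value 874 (2 byte(s))
  byte[2]=0xAC cont=1 payload=0x2C=44: acc |= 44<<0 -> acc=44 shift=7
  byte[3]=0x32 cont=0 payload=0x32=50: acc |= 50<<7 -> acc=6444 shift=14 [end]
Varint 2: bytes[2:4] = AC 32 -> value 6444 (2 byte(s))
  byte[4]=0x67 cont=0 payload=0x67=103: acc |= 103<<0 -> acc=103 shift=7 [end]
Varint 3: bytes[4:5] = 67 -> value 103 (1 byte(s))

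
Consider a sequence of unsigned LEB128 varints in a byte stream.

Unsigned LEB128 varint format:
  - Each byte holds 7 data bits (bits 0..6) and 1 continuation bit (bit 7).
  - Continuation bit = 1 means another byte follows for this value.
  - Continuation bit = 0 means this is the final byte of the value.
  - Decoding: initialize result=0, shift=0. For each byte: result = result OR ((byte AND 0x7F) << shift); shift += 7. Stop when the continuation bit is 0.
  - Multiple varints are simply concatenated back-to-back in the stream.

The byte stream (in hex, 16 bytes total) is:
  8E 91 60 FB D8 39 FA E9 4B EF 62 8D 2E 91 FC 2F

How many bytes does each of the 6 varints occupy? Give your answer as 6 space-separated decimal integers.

Answer: 3 3 3 2 2 3

Derivation:
  byte[0]=0x8E cont=1 payload=0x0E=14: acc |= 14<<0 -> acc=14 shift=7
  byte[1]=0x91 cont=1 payload=0x11=17: acc |= 17<<7 -> acc=2190 shift=14
  byte[2]=0x60 cont=0 payload=0x60=96: acc |= 96<<14 -> acc=1575054 shift=21 [end]
Varint 1: bytes[0:3] = 8E 91 60 -> value 1575054 (3 byte(s))
  byte[3]=0xFB cont=1 payload=0x7B=123: acc |= 123<<0 -> acc=123 shift=7
  byte[4]=0xD8 cont=1 payload=0x58=88: acc |= 88<<7 -> acc=11387 shift=14
  byte[5]=0x39 cont=0 payload=0x39=57: acc |= 57<<14 -> acc=945275 shift=21 [end]
Varint 2: bytes[3:6] = FB D8 39 -> value 945275 (3 byte(s))
  byte[6]=0xFA cont=1 payload=0x7A=122: acc |= 122<<0 -> acc=122 shift=7
  byte[7]=0xE9 cont=1 payload=0x69=105: acc |= 105<<7 -> acc=13562 shift=14
  byte[8]=0x4B cont=0 payload=0x4B=75: acc |= 75<<14 -> acc=1242362 shift=21 [end]
Varint 3: bytes[6:9] = FA E9 4B -> value 1242362 (3 byte(s))
  byte[9]=0xEF cont=1 payload=0x6F=111: acc |= 111<<0 -> acc=111 shift=7
  byte[10]=0x62 cont=0 payload=0x62=98: acc |= 98<<7 -> acc=12655 shift=14 [end]
Varint 4: bytes[9:11] = EF 62 -> value 12655 (2 byte(s))
  byte[11]=0x8D cont=1 payload=0x0D=13: acc |= 13<<0 -> acc=13 shift=7
  byte[12]=0x2E cont=0 payload=0x2E=46: acc |= 46<<7 -> acc=5901 shift=14 [end]
Varint 5: bytes[11:13] = 8D 2E -> value 5901 (2 byte(s))
  byte[13]=0x91 cont=1 payload=0x11=17: acc |= 17<<0 -> acc=17 shift=7
  byte[14]=0xFC cont=1 payload=0x7C=124: acc |= 124<<7 -> acc=15889 shift=14
  byte[15]=0x2F cont=0 payload=0x2F=47: acc |= 47<<14 -> acc=785937 shift=21 [end]
Varint 6: bytes[13:16] = 91 FC 2F -> value 785937 (3 byte(s))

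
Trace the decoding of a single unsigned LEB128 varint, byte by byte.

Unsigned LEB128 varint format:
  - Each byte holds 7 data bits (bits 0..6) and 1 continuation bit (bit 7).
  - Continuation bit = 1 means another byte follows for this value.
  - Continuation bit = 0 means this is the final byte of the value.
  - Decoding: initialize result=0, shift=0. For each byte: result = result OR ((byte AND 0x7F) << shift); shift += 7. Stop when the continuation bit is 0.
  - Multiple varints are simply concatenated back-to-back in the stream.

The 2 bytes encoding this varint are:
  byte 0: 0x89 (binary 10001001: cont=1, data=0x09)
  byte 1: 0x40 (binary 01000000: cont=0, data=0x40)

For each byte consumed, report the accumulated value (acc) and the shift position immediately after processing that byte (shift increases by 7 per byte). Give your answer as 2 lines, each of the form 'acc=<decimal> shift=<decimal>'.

Answer: acc=9 shift=7
acc=8201 shift=14

Derivation:
byte 0=0x89: payload=0x09=9, contrib = 9<<0 = 9; acc -> 9, shift -> 7
byte 1=0x40: payload=0x40=64, contrib = 64<<7 = 8192; acc -> 8201, shift -> 14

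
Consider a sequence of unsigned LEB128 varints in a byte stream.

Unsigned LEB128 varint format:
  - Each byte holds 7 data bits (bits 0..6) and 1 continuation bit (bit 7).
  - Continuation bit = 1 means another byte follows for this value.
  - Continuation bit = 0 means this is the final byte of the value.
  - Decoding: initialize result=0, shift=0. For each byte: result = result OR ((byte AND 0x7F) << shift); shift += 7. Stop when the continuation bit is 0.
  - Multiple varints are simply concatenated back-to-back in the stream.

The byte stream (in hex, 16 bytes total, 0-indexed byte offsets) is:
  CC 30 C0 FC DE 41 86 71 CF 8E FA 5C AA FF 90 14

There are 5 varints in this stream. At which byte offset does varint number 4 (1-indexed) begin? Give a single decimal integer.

  byte[0]=0xCC cont=1 payload=0x4C=76: acc |= 76<<0 -> acc=76 shift=7
  byte[1]=0x30 cont=0 payload=0x30=48: acc |= 48<<7 -> acc=6220 shift=14 [end]
Varint 1: bytes[0:2] = CC 30 -> value 6220 (2 byte(s))
  byte[2]=0xC0 cont=1 payload=0x40=64: acc |= 64<<0 -> acc=64 shift=7
  byte[3]=0xFC cont=1 payload=0x7C=124: acc |= 124<<7 -> acc=15936 shift=14
  byte[4]=0xDE cont=1 payload=0x5E=94: acc |= 94<<14 -> acc=1556032 shift=21
  byte[5]=0x41 cont=0 payload=0x41=65: acc |= 65<<21 -> acc=137870912 shift=28 [end]
Varint 2: bytes[2:6] = C0 FC DE 41 -> value 137870912 (4 byte(s))
  byte[6]=0x86 cont=1 payload=0x06=6: acc |= 6<<0 -> acc=6 shift=7
  byte[7]=0x71 cont=0 payload=0x71=113: acc |= 113<<7 -> acc=14470 shift=14 [end]
Varint 3: bytes[6:8] = 86 71 -> value 14470 (2 byte(s))
  byte[8]=0xCF cont=1 payload=0x4F=79: acc |= 79<<0 -> acc=79 shift=7
  byte[9]=0x8E cont=1 payload=0x0E=14: acc |= 14<<7 -> acc=1871 shift=14
  byte[10]=0xFA cont=1 payload=0x7A=122: acc |= 122<<14 -> acc=2000719 shift=21
  byte[11]=0x5C cont=0 payload=0x5C=92: acc |= 92<<21 -> acc=194938703 shift=28 [end]
Varint 4: bytes[8:12] = CF 8E FA 5C -> value 194938703 (4 byte(s))
  byte[12]=0xAA cont=1 payload=0x2A=42: acc |= 42<<0 -> acc=42 shift=7
  byte[13]=0xFF cont=1 payload=0x7F=127: acc |= 127<<7 -> acc=16298 shift=14
  byte[14]=0x90 cont=1 payload=0x10=16: acc |= 16<<14 -> acc=278442 shift=21
  byte[15]=0x14 cont=0 payload=0x14=20: acc |= 20<<21 -> acc=42221482 shift=28 [end]
Varint 5: bytes[12:16] = AA FF 90 14 -> value 42221482 (4 byte(s))

Answer: 8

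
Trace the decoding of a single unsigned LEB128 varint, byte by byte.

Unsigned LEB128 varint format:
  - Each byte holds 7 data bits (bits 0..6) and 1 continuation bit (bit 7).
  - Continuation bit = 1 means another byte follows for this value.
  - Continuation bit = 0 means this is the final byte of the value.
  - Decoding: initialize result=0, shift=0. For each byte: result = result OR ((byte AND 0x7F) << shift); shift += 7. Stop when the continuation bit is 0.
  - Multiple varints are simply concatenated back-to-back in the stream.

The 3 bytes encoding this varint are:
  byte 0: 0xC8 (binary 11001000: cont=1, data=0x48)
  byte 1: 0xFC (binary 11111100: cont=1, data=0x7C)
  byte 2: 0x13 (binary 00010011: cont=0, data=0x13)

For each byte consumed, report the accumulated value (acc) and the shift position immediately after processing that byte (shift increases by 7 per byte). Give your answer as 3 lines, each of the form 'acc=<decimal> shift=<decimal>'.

byte 0=0xC8: payload=0x48=72, contrib = 72<<0 = 72; acc -> 72, shift -> 7
byte 1=0xFC: payload=0x7C=124, contrib = 124<<7 = 15872; acc -> 15944, shift -> 14
byte 2=0x13: payload=0x13=19, contrib = 19<<14 = 311296; acc -> 327240, shift -> 21

Answer: acc=72 shift=7
acc=15944 shift=14
acc=327240 shift=21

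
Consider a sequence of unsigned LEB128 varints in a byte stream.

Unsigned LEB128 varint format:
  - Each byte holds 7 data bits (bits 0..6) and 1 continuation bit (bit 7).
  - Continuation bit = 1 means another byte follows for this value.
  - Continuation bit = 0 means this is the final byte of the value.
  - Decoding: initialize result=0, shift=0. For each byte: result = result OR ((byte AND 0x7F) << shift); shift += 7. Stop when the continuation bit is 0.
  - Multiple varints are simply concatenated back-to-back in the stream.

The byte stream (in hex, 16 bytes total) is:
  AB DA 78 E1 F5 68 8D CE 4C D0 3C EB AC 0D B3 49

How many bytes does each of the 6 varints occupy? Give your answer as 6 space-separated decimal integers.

  byte[0]=0xAB cont=1 payload=0x2B=43: acc |= 43<<0 -> acc=43 shift=7
  byte[1]=0xDA cont=1 payload=0x5A=90: acc |= 90<<7 -> acc=11563 shift=14
  byte[2]=0x78 cont=0 payload=0x78=120: acc |= 120<<14 -> acc=1977643 shift=21 [end]
Varint 1: bytes[0:3] = AB DA 78 -> value 1977643 (3 byte(s))
  byte[3]=0xE1 cont=1 payload=0x61=97: acc |= 97<<0 -> acc=97 shift=7
  byte[4]=0xF5 cont=1 payload=0x75=117: acc |= 117<<7 -> acc=15073 shift=14
  byte[5]=0x68 cont=0 payload=0x68=104: acc |= 104<<14 -> acc=1719009 shift=21 [end]
Varint 2: bytes[3:6] = E1 F5 68 -> value 1719009 (3 byte(s))
  byte[6]=0x8D cont=1 payload=0x0D=13: acc |= 13<<0 -> acc=13 shift=7
  byte[7]=0xCE cont=1 payload=0x4E=78: acc |= 78<<7 -> acc=9997 shift=14
  byte[8]=0x4C cont=0 payload=0x4C=76: acc |= 76<<14 -> acc=1255181 shift=21 [end]
Varint 3: bytes[6:9] = 8D CE 4C -> value 1255181 (3 byte(s))
  byte[9]=0xD0 cont=1 payload=0x50=80: acc |= 80<<0 -> acc=80 shift=7
  byte[10]=0x3C cont=0 payload=0x3C=60: acc |= 60<<7 -> acc=7760 shift=14 [end]
Varint 4: bytes[9:11] = D0 3C -> value 7760 (2 byte(s))
  byte[11]=0xEB cont=1 payload=0x6B=107: acc |= 107<<0 -> acc=107 shift=7
  byte[12]=0xAC cont=1 payload=0x2C=44: acc |= 44<<7 -> acc=5739 shift=14
  byte[13]=0x0D cont=0 payload=0x0D=13: acc |= 13<<14 -> acc=218731 shift=21 [end]
Varint 5: bytes[11:14] = EB AC 0D -> value 218731 (3 byte(s))
  byte[14]=0xB3 cont=1 payload=0x33=51: acc |= 51<<0 -> acc=51 shift=7
  byte[15]=0x49 cont=0 payload=0x49=73: acc |= 73<<7 -> acc=9395 shift=14 [end]
Varint 6: bytes[14:16] = B3 49 -> value 9395 (2 byte(s))

Answer: 3 3 3 2 3 2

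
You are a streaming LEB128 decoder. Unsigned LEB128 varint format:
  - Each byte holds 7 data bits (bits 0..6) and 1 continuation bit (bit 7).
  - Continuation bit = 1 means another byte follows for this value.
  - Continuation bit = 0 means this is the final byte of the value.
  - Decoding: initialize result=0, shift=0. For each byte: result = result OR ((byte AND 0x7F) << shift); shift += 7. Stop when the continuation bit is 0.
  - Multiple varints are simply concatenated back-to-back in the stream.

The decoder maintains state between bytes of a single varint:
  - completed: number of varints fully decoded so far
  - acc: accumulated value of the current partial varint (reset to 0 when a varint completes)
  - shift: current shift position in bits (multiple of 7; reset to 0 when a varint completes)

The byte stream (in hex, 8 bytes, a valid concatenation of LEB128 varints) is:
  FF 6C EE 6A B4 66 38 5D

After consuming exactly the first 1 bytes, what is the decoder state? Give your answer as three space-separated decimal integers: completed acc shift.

Answer: 0 127 7

Derivation:
byte[0]=0xFF cont=1 payload=0x7F: acc |= 127<<0 -> completed=0 acc=127 shift=7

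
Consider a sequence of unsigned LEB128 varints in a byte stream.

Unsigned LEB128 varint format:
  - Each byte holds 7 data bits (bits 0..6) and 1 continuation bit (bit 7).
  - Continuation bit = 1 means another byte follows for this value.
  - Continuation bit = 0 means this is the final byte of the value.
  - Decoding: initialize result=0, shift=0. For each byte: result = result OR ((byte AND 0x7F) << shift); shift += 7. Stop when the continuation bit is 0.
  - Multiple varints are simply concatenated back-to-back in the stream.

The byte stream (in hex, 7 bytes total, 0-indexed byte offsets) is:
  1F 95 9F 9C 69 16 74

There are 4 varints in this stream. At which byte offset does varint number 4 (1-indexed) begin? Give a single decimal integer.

  byte[0]=0x1F cont=0 payload=0x1F=31: acc |= 31<<0 -> acc=31 shift=7 [end]
Varint 1: bytes[0:1] = 1F -> value 31 (1 byte(s))
  byte[1]=0x95 cont=1 payload=0x15=21: acc |= 21<<0 -> acc=21 shift=7
  byte[2]=0x9F cont=1 payload=0x1F=31: acc |= 31<<7 -> acc=3989 shift=14
  byte[3]=0x9C cont=1 payload=0x1C=28: acc |= 28<<14 -> acc=462741 shift=21
  byte[4]=0x69 cont=0 payload=0x69=105: acc |= 105<<21 -> acc=220663701 shift=28 [end]
Varint 2: bytes[1:5] = 95 9F 9C 69 -> value 220663701 (4 byte(s))
  byte[5]=0x16 cont=0 payload=0x16=22: acc |= 22<<0 -> acc=22 shift=7 [end]
Varint 3: bytes[5:6] = 16 -> value 22 (1 byte(s))
  byte[6]=0x74 cont=0 payload=0x74=116: acc |= 116<<0 -> acc=116 shift=7 [end]
Varint 4: bytes[6:7] = 74 -> value 116 (1 byte(s))

Answer: 6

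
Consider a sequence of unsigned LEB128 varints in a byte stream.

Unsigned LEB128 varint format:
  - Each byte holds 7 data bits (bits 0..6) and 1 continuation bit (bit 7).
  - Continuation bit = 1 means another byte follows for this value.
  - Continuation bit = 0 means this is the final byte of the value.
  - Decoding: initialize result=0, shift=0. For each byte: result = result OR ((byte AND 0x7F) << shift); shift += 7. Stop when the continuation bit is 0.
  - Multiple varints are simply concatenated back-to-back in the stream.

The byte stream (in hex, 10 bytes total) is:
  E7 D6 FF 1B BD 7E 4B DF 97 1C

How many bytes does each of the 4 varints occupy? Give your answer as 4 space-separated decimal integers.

  byte[0]=0xE7 cont=1 payload=0x67=103: acc |= 103<<0 -> acc=103 shift=7
  byte[1]=0xD6 cont=1 payload=0x56=86: acc |= 86<<7 -> acc=11111 shift=14
  byte[2]=0xFF cont=1 payload=0x7F=127: acc |= 127<<14 -> acc=2091879 shift=21
  byte[3]=0x1B cont=0 payload=0x1B=27: acc |= 27<<21 -> acc=58714983 shift=28 [end]
Varint 1: bytes[0:4] = E7 D6 FF 1B -> value 58714983 (4 byte(s))
  byte[4]=0xBD cont=1 payload=0x3D=61: acc |= 61<<0 -> acc=61 shift=7
  byte[5]=0x7E cont=0 payload=0x7E=126: acc |= 126<<7 -> acc=16189 shift=14 [end]
Varint 2: bytes[4:6] = BD 7E -> value 16189 (2 byte(s))
  byte[6]=0x4B cont=0 payload=0x4B=75: acc |= 75<<0 -> acc=75 shift=7 [end]
Varint 3: bytes[6:7] = 4B -> value 75 (1 byte(s))
  byte[7]=0xDF cont=1 payload=0x5F=95: acc |= 95<<0 -> acc=95 shift=7
  byte[8]=0x97 cont=1 payload=0x17=23: acc |= 23<<7 -> acc=3039 shift=14
  byte[9]=0x1C cont=0 payload=0x1C=28: acc |= 28<<14 -> acc=461791 shift=21 [end]
Varint 4: bytes[7:10] = DF 97 1C -> value 461791 (3 byte(s))

Answer: 4 2 1 3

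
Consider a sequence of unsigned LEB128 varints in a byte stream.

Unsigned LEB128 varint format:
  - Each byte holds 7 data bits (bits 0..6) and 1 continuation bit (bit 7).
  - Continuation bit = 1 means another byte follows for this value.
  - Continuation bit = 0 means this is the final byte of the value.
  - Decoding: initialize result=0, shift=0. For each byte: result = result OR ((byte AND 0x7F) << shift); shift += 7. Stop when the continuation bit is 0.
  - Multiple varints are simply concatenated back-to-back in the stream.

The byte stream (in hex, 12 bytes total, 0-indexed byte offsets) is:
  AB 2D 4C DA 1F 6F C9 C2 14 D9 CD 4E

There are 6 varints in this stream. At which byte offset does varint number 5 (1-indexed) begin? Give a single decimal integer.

Answer: 6

Derivation:
  byte[0]=0xAB cont=1 payload=0x2B=43: acc |= 43<<0 -> acc=43 shift=7
  byte[1]=0x2D cont=0 payload=0x2D=45: acc |= 45<<7 -> acc=5803 shift=14 [end]
Varint 1: bytes[0:2] = AB 2D -> value 5803 (2 byte(s))
  byte[2]=0x4C cont=0 payload=0x4C=76: acc |= 76<<0 -> acc=76 shift=7 [end]
Varint 2: bytes[2:3] = 4C -> value 76 (1 byte(s))
  byte[3]=0xDA cont=1 payload=0x5A=90: acc |= 90<<0 -> acc=90 shift=7
  byte[4]=0x1F cont=0 payload=0x1F=31: acc |= 31<<7 -> acc=4058 shift=14 [end]
Varint 3: bytes[3:5] = DA 1F -> value 4058 (2 byte(s))
  byte[5]=0x6F cont=0 payload=0x6F=111: acc |= 111<<0 -> acc=111 shift=7 [end]
Varint 4: bytes[5:6] = 6F -> value 111 (1 byte(s))
  byte[6]=0xC9 cont=1 payload=0x49=73: acc |= 73<<0 -> acc=73 shift=7
  byte[7]=0xC2 cont=1 payload=0x42=66: acc |= 66<<7 -> acc=8521 shift=14
  byte[8]=0x14 cont=0 payload=0x14=20: acc |= 20<<14 -> acc=336201 shift=21 [end]
Varint 5: bytes[6:9] = C9 C2 14 -> value 336201 (3 byte(s))
  byte[9]=0xD9 cont=1 payload=0x59=89: acc |= 89<<0 -> acc=89 shift=7
  byte[10]=0xCD cont=1 payload=0x4D=77: acc |= 77<<7 -> acc=9945 shift=14
  byte[11]=0x4E cont=0 payload=0x4E=78: acc |= 78<<14 -> acc=1287897 shift=21 [end]
Varint 6: bytes[9:12] = D9 CD 4E -> value 1287897 (3 byte(s))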